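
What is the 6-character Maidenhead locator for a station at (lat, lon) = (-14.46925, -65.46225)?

FH75gm

Add 180° to longitude and 90° to latitude: 114.5378, 75.5307.
Field: 114.5378/20 → 5 → F, 75.5307/10 → 7 → H; chars FH.
Square: 14.5378/2 → 7, 5.5307/1 → 5; chars 75.
Subsquare: 0.5378/0.0833333 → 6 → g, 0.5307/0.0416667 → 12 → m; chars gm.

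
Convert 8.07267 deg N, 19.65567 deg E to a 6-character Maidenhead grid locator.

JJ98tb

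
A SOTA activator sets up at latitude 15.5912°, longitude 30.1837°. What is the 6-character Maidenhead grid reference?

Shift to the Maidenhead origin (180°W, 90°S): lon 210.1837, lat 105.5912.
Field (20°×10°, letters A–R): lon ⌊210.1837/20⌋ = 10 → K; lat ⌊105.5912/10⌋ = 10 → K.
Square (2°×1°, digits 0–9): lon ⌊10.1837/2⌋ = 5; lat ⌊5.5912/1⌋ = 5.
Subsquare (5′×2.5′, letters a–x): lon ⌊0.1837/0.0833333⌋ = 2 → c; lat ⌊0.5912/0.0416667⌋ = 14 → o.

KK55co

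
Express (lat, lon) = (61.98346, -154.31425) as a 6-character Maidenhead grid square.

BP21ux

Add 180° to longitude and 90° to latitude: 25.6858, 151.9835.
Field (20°×10°, letters A–R): lon ⌊25.6858/20⌋ = 1 → B; lat ⌊151.9835/10⌋ = 15 → P.
Square (2°×1°, digits 0–9): lon ⌊5.6858/2⌋ = 2; lat ⌊1.9835/1⌋ = 1.
Subsquare (5′×2.5′, letters a–x): lon ⌊1.6858/0.0833333⌋ = 20 → u; lat ⌊0.9835/0.0416667⌋ = 23 → x.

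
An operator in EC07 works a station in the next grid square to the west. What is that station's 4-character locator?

DC97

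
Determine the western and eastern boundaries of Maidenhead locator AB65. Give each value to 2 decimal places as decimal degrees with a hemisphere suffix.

168.00° W, 166.00° W

Field A=0, B=1: +0·20° lon, +1·10° lat → SW at lon -180°, lat -80°.
Square 6, 5: +6·2° lon, +5·1° lat → SW at lon -168°, lat -75°.
Cell spans 2° lon × 1° lat.
west 168.00° W, east 166.00° W.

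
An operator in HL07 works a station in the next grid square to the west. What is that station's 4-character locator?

GL97

Longitude square 0; −1 → -1, wraps to 9, carry into field.
Longitude field H = 7; −1 → 6 = G.
The latitude characters are unchanged.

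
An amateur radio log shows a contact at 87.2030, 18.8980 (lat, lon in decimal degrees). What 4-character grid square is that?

Shift to the Maidenhead origin (180°W, 90°S): lon 198.90, lat 177.20.
Field: lon ⌊198.90/20⌋ = 9 → J; lat ⌊177.20/10⌋ = 17 → R.
Square: lon ⌊18.90/2⌋ = 9; lat ⌊7.20/1⌋ = 7.

JR97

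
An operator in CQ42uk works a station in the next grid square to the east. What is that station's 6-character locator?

Longitude subsquare u = 20; +1 → 21 = v.
The latitude characters are unchanged.

CQ42vk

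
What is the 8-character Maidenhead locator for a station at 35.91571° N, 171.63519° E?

RM55tv69

Add 180° to longitude and 90° to latitude: 351.63519, 125.91571.
Field (20°×10°, letters A–R): lon ⌊351.63519/20⌋ = 17 → R; lat ⌊125.91571/10⌋ = 12 → M.
Square (2°×1°, digits 0–9): lon ⌊11.63519/2⌋ = 5; lat ⌊5.91571/1⌋ = 5.
Subsquare (5′×2.5′, letters a–x): lon ⌊1.63519/0.0833333⌋ = 19 → t; lat ⌊0.91571/0.0416667⌋ = 21 → v.
Extended square (30″×15″, digits 0–9): lon ⌊0.05186/0.00833333⌋ = 6; lat ⌊0.04071/0.00416667⌋ = 9.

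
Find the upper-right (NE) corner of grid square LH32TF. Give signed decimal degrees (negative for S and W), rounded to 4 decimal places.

Field L=11, H=7: +11·20° lon, +7·10° lat → SW at lon 40°, lat -20°.
Square 3, 2: +3·2° lon, +2·1° lat → SW at lon 46°, lat -18°.
Subsquare t=19, f=5: +19·0.0833333° lon, +5·0.0416667° lat → SW at lon 47.5833°, lat -17.7917°.
Cell spans 0.0833333° lon × 0.0416667° lat. NE corner is SW corner plus one full cell.
latitude -17.7500, longitude 47.6667.

-17.7500, 47.6667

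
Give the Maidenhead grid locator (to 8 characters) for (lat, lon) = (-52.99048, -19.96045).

ID07aa42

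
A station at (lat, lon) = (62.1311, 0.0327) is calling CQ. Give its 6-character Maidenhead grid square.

Add 180° to longitude and 90° to latitude: 180.0327, 152.1311.
Field (20°×10°, letters A–R): lon ⌊180.0327/20⌋ = 9 → J; lat ⌊152.1311/10⌋ = 15 → P.
Square (2°×1°, digits 0–9): lon ⌊0.0327/2⌋ = 0; lat ⌊2.1311/1⌋ = 2.
Subsquare (5′×2.5′, letters a–x): lon ⌊0.0327/0.0833333⌋ = 0 → a; lat ⌊0.1311/0.0416667⌋ = 3 → d.

JP02ad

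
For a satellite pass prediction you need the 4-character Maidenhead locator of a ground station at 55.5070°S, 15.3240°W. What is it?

Add 180° to longitude and 90° to latitude: 164.68, 34.49.
Field: lon ⌊164.68/20⌋ = 8 → I; lat ⌊34.49/10⌋ = 3 → D.
Square: lon ⌊4.68/2⌋ = 2; lat ⌊4.49/1⌋ = 4.

ID24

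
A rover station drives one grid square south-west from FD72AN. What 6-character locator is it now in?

Longitude subsquare a = 0; −1 → -1, wraps to 23 = x, carry into square.
Longitude square 7; −1 → 6.
Latitude subsquare n = 13; −1 → 12 = m.

FD62xm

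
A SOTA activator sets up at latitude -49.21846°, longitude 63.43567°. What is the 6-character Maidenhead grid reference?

Shift to the Maidenhead origin (180°W, 90°S): lon 243.4357, lat 40.7815.
Field (20°×10°, letters A–R): lon ⌊243.4357/20⌋ = 12 → M; lat ⌊40.7815/10⌋ = 4 → E.
Square (2°×1°, digits 0–9): lon ⌊3.4357/2⌋ = 1; lat ⌊0.7815/1⌋ = 0.
Subsquare (5′×2.5′, letters a–x): lon ⌊1.4357/0.0833333⌋ = 17 → r; lat ⌊0.7815/0.0416667⌋ = 18 → s.

ME10rs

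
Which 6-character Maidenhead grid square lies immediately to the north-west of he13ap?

Longitude subsquare a = 0; −1 → -1, wraps to 23 = x, carry into square.
Longitude square 1; −1 → 0.
Latitude subsquare p = 15; +1 → 16 = q.

HE03xq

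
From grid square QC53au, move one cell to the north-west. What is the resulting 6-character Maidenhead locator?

Longitude subsquare a = 0; −1 → -1, wraps to 23 = x, carry into square.
Longitude square 5; −1 → 4.
Latitude subsquare u = 20; +1 → 21 = v.

QC43xv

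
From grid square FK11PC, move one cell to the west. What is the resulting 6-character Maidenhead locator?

FK11oc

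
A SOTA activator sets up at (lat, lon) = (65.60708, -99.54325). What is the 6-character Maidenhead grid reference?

EP05fo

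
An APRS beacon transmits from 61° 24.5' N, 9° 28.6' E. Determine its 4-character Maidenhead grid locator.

Offset from 180°W / 90°S: lon 189.48°, lat 151.41°.
Field (20°×10°, letters A–R): 189.48/20 → 9 → J, 151.41/10 → 15 → P; chars JP.
Square (2°×1°, digits 0–9): 9.48/2 → 4, 1.41/1 → 1; chars 41.

JP41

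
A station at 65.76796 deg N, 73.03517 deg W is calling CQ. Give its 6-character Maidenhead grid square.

Shift to the Maidenhead origin (180°W, 90°S): lon 106.9648, lat 155.7680.
Field: lon ⌊106.9648/20⌋ = 5 → F; lat ⌊155.7680/10⌋ = 15 → P.
Square: lon ⌊6.9648/2⌋ = 3; lat ⌊5.7680/1⌋ = 5.
Subsquare: lon ⌊0.9648/0.0833333⌋ = 11 → l; lat ⌊0.7680/0.0416667⌋ = 18 → s.

FP35ls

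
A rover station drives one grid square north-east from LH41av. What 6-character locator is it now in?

Longitude subsquare a = 0; +1 → 1 = b.
Latitude subsquare v = 21; +1 → 22 = w.

LH41bw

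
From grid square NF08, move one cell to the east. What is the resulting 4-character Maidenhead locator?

NF18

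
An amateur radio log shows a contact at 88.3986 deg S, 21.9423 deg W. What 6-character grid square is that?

Offset from 180°W / 90°S: lon 158.0577°, lat 1.6014°.
Field (20°×10°, letters A–R): 158.0577/20 → 7 → H, 1.6014/10 → 0 → A; chars HA.
Square (2°×1°, digits 0–9): 18.0577/2 → 9, 1.6014/1 → 1; chars 91.
Subsquare (5′×2.5′, letters a–x): 0.0577/0.0833333 → 0 → a, 0.6014/0.0416667 → 14 → o; chars ao.

HA91ao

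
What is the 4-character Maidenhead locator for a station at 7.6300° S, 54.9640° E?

LI72

Shift to the Maidenhead origin (180°W, 90°S): lon 234.96, lat 82.37.
Field: lon ⌊234.96/20⌋ = 11 → L; lat ⌊82.37/10⌋ = 8 → I.
Square: lon ⌊14.96/2⌋ = 7; lat ⌊2.37/1⌋ = 2.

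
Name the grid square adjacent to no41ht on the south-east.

NO41is

Longitude subsquare h = 7; +1 → 8 = i.
Latitude subsquare t = 19; −1 → 18 = s.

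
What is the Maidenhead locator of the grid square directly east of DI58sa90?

DI58ta00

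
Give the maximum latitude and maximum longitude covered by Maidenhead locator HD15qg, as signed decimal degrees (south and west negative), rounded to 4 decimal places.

Field H=7, D=3: +7·20° lon, +3·10° lat → SW at lon -40°, lat -60°.
Square 1, 5: +1·2° lon, +5·1° lat → SW at lon -38°, lat -55°.
Subsquare q=16, g=6: +16·0.0833333° lon, +6·0.0416667° lat → SW at lon -36.6667°, lat -54.75°.
Cell spans 0.0833333° lon × 0.0416667° lat. NE corner is SW corner plus one full cell.
latitude -54.7083, longitude -36.5833.

-54.7083, -36.5833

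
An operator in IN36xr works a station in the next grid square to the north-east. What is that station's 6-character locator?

IN46as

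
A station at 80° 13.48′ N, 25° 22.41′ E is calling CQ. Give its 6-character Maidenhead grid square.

Shift to the Maidenhead origin (180°W, 90°S): lon 205.3735, lat 170.2247.
Field (20°×10°, letters A–R): lon ⌊205.3735/20⌋ = 10 → K; lat ⌊170.2247/10⌋ = 17 → R.
Square (2°×1°, digits 0–9): lon ⌊5.3735/2⌋ = 2; lat ⌊0.2247/1⌋ = 0.
Subsquare (5′×2.5′, letters a–x): lon ⌊1.3735/0.0833333⌋ = 16 → q; lat ⌊0.2247/0.0416667⌋ = 5 → f.

KR20qf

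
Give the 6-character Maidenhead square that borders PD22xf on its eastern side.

Longitude subsquare x = 23; +1 → 24, wraps to 0 = a, carry into square.
Longitude square 2; +1 → 3.
The latitude characters are unchanged.

PD32af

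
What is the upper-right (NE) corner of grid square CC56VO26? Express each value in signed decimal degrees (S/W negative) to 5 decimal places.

Field C=2, C=2: +2·20° lon, +2·10° lat → SW at lon -140°, lat -70°.
Square 5, 6: +5·2° lon, +6·1° lat → SW at lon -130°, lat -64°.
Subsquare v=21, o=14: +21·0.0833333° lon, +14·0.0416667° lat → SW at lon -128.25°, lat -63.4167°.
Extended square 2, 6: +2·0.00833333° lon, +6·0.00416667° lat → SW at lon -128.233°, lat -63.3917°.
Cell spans 0.00833333° lon × 0.00416667° lat. NE corner is SW corner plus one full cell.
latitude -63.38750, longitude -128.22500.

-63.38750, -128.22500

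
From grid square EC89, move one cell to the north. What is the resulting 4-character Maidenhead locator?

ED80

Latitude square 9; +1 → 10, wraps to 0, carry into field.
Latitude field C = 2; +1 → 3 = D.
The longitude characters are unchanged.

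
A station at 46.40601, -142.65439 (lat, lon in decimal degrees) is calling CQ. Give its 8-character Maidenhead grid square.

BN86qj17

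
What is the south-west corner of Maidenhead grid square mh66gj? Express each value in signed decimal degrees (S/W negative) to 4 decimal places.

Field M=12, H=7: +12·20° lon, +7·10° lat → SW at lon 60°, lat -20°.
Square 6, 6: +6·2° lon, +6·1° lat → SW at lon 72°, lat -14°.
Subsquare g=6, j=9: +6·0.0833333° lon, +9·0.0416667° lat → SW at lon 72.5°, lat -13.625°.
latitude -13.6250, longitude 72.5000.

-13.6250, 72.5000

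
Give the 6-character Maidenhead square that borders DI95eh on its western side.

Longitude subsquare e = 4; −1 → 3 = d.
The latitude characters are unchanged.

DI95dh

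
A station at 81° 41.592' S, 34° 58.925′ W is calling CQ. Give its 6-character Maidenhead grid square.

Add 180° to longitude and 90° to latitude: 145.0179, 8.3068.
Field: 145.0179/20 → 7 → H, 8.3068/10 → 0 → A; chars HA.
Square: 5.0179/2 → 2, 8.3068/1 → 8; chars 28.
Subsquare: 1.0179/0.0833333 → 12 → m, 0.3068/0.0416667 → 7 → h; chars mh.

HA28mh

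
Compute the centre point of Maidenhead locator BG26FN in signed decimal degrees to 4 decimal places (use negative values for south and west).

Field B=1, G=6: +1·20° lon, +6·10° lat → SW at lon -160°, lat -30°.
Square 2, 6: +2·2° lon, +6·1° lat → SW at lon -156°, lat -24°.
Subsquare f=5, n=13: +5·0.0833333° lon, +13·0.0416667° lat → SW at lon -155.583°, lat -23.4583°.
Cell spans 0.0833333° lon × 0.0416667° lat. Centre is SW corner plus half of each.
latitude -23.4375, longitude -155.5417.

-23.4375, -155.5417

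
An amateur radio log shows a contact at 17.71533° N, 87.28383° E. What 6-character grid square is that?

NK37pr

Offset from 180°W / 90°S: lon 267.2838°, lat 107.7153°.
Field: lon ⌊267.2838/20⌋ = 13 → N; lat ⌊107.7153/10⌋ = 10 → K.
Square: lon ⌊7.2838/2⌋ = 3; lat ⌊7.7153/1⌋ = 7.
Subsquare: lon ⌊1.2838/0.0833333⌋ = 15 → p; lat ⌊0.7153/0.0416667⌋ = 17 → r.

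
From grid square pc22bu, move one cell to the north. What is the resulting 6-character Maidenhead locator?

PC22bv

Latitude subsquare u = 20; +1 → 21 = v.
The longitude characters are unchanged.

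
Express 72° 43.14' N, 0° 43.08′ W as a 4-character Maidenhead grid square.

Offset from 180°W / 90°S: lon 179.28°, lat 162.72°.
Field: 179.28/20 → 8 → I, 162.72/10 → 16 → Q; chars IQ.
Square: 19.28/2 → 9, 2.72/1 → 2; chars 92.

IQ92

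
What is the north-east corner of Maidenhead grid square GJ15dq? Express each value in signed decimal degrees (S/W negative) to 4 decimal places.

Field G=6, J=9: +6·20° lon, +9·10° lat → SW at lon -60°, lat 0°.
Square 1, 5: +1·2° lon, +5·1° lat → SW at lon -58°, lat 5°.
Subsquare d=3, q=16: +3·0.0833333° lon, +16·0.0416667° lat → SW at lon -57.75°, lat 5.66667°.
Cell spans 0.0833333° lon × 0.0416667° lat. NE corner is SW corner plus one full cell.
latitude 5.7083, longitude -57.6667.

5.7083, -57.6667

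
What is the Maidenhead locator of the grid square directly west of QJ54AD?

QJ44xd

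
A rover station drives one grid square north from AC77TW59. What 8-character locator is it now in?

Latitude extended square 9; +1 → 10, wraps to 0, carry into subsquare.
Latitude subsquare w = 22; +1 → 23 = x.
The longitude characters are unchanged.

AC77tx50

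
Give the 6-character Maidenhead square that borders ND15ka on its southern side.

Latitude subsquare a = 0; −1 → -1, wraps to 23 = x, carry into square.
Latitude square 5; −1 → 4.
The longitude characters are unchanged.

ND14kx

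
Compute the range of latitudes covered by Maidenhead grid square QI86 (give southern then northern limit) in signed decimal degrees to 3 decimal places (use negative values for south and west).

Field Q=16, I=8: +16·20° lon, +8·10° lat → SW at lon 140°, lat -10°.
Square 8, 6: +8·2° lon, +6·1° lat → SW at lon 156°, lat -4°.
Cell spans 2° lon × 1° lat.
south -4.000, north -3.000.

-4.000, -3.000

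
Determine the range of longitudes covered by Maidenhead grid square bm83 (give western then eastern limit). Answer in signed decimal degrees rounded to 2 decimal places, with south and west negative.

Field B=1, M=12: +1·20° lon, +12·10° lat → SW at lon -160°, lat 30°.
Square 8, 3: +8·2° lon, +3·1° lat → SW at lon -144°, lat 33°.
Cell spans 2° lon × 1° lat.
west -144.00, east -142.00.

-144.00, -142.00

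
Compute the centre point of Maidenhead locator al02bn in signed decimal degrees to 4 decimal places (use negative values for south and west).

22.5625, -179.8750

Field A=0, L=11: +0·20° lon, +11·10° lat → SW at lon -180°, lat 20°.
Square 0, 2: +0·2° lon, +2·1° lat → SW at lon -180°, lat 22°.
Subsquare b=1, n=13: +1·0.0833333° lon, +13·0.0416667° lat → SW at lon -179.917°, lat 22.5417°.
Cell spans 0.0833333° lon × 0.0416667° lat. Centre is SW corner plus half of each.
latitude 22.5625, longitude -179.8750.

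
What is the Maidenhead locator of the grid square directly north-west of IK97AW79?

Longitude extended square 7; −1 → 6.
Latitude extended square 9; +1 → 10, wraps to 0, carry into subsquare.
Latitude subsquare w = 22; +1 → 23 = x.

IK97ax60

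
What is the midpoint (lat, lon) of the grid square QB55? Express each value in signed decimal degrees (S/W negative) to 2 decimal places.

-74.50, 151.00

Field Q=16, B=1: +16·20° lon, +1·10° lat → SW at lon 140°, lat -80°.
Square 5, 5: +5·2° lon, +5·1° lat → SW at lon 150°, lat -75°.
Cell spans 2° lon × 1° lat. Centre is SW corner plus half of each.
latitude -74.50, longitude 151.00.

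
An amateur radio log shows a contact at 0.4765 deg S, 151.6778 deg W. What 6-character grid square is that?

Shift to the Maidenhead origin (180°W, 90°S): lon 28.3222, lat 89.5235.
Field (20°×10°, letters A–R): 28.3222/20 → 1 → B, 89.5235/10 → 8 → I; chars BI.
Square (2°×1°, digits 0–9): 8.3222/2 → 4, 9.5235/1 → 9; chars 49.
Subsquare (5′×2.5′, letters a–x): 0.3222/0.0833333 → 3 → d, 0.5235/0.0416667 → 12 → m; chars dm.

BI49dm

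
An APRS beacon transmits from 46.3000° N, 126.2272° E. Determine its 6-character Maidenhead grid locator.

Add 180° to longitude and 90° to latitude: 306.2272, 136.3000.
Field: lon ⌊306.2272/20⌋ = 15 → P; lat ⌊136.3000/10⌋ = 13 → N.
Square: lon ⌊6.2272/2⌋ = 3; lat ⌊6.3000/1⌋ = 6.
Subsquare: lon ⌊0.2272/0.0833333⌋ = 2 → c; lat ⌊0.3000/0.0416667⌋ = 7 → h.

PN36ch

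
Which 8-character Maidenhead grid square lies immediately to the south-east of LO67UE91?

Longitude extended square 9; +1 → 10, wraps to 0, carry into subsquare.
Longitude subsquare u = 20; +1 → 21 = v.
Latitude extended square 1; −1 → 0.

LO67ve00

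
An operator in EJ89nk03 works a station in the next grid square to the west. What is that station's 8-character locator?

Longitude extended square 0; −1 → -1, wraps to 9, carry into subsquare.
Longitude subsquare n = 13; −1 → 12 = m.
The latitude characters are unchanged.

EJ89mk93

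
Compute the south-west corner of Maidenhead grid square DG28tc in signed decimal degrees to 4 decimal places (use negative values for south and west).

-21.9167, -114.4167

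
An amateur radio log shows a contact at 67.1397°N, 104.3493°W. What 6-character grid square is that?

DP77td

Shift to the Maidenhead origin (180°W, 90°S): lon 75.6507, lat 157.1397.
Field: lon ⌊75.6507/20⌋ = 3 → D; lat ⌊157.1397/10⌋ = 15 → P.
Square: lon ⌊15.6507/2⌋ = 7; lat ⌊7.1397/1⌋ = 7.
Subsquare: lon ⌊1.6507/0.0833333⌋ = 19 → t; lat ⌊0.1397/0.0416667⌋ = 3 → d.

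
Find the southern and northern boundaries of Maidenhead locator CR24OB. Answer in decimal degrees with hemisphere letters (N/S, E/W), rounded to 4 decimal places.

Field C=2, R=17: +2·20° lon, +17·10° lat → SW at lon -140°, lat 80°.
Square 2, 4: +2·2° lon, +4·1° lat → SW at lon -136°, lat 84°.
Subsquare o=14, b=1: +14·0.0833333° lon, +1·0.0416667° lat → SW at lon -134.833°, lat 84.0417°.
Cell spans 0.0833333° lon × 0.0416667° lat.
south 84.0417° N, north 84.0833° N.

84.0417° N, 84.0833° N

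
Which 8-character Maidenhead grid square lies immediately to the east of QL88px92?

QL88qx02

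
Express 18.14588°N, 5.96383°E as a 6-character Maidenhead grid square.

JK28xd

Offset from 180°W / 90°S: lon 185.9638°, lat 108.1459°.
Field: lon ⌊185.9638/20⌋ = 9 → J; lat ⌊108.1459/10⌋ = 10 → K.
Square: lon ⌊5.9638/2⌋ = 2; lat ⌊8.1459/1⌋ = 8.
Subsquare: lon ⌊1.9638/0.0833333⌋ = 23 → x; lat ⌊0.1459/0.0416667⌋ = 3 → d.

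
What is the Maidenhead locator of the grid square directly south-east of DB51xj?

DB61ai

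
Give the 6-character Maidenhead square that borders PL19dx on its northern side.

Latitude subsquare x = 23; +1 → 24, wraps to 0 = a, carry into square.
Latitude square 9; +1 → 10, wraps to 0, carry into field.
Latitude field L = 11; +1 → 12 = M.
The longitude characters are unchanged.

PM10da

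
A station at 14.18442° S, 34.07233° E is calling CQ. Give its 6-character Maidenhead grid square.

KH75at

Shift to the Maidenhead origin (180°W, 90°S): lon 214.0723, lat 75.8156.
Field: 214.0723/20 → 10 → K, 75.8156/10 → 7 → H; chars KH.
Square: 14.0723/2 → 7, 5.8156/1 → 5; chars 75.
Subsquare: 0.0723/0.0833333 → 0 → a, 0.8156/0.0416667 → 19 → t; chars at.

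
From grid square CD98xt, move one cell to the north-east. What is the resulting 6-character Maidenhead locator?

DD08au

Longitude subsquare x = 23; +1 → 24, wraps to 0 = a, carry into square.
Longitude square 9; +1 → 10, wraps to 0, carry into field.
Longitude field C = 2; +1 → 3 = D.
Latitude subsquare t = 19; +1 → 20 = u.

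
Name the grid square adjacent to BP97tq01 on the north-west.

Longitude extended square 0; −1 → -1, wraps to 9, carry into subsquare.
Longitude subsquare t = 19; −1 → 18 = s.
Latitude extended square 1; +1 → 2.

BP97sq92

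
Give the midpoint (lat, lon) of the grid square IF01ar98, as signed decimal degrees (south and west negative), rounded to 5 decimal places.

-38.25625, -19.92083

Field I=8, F=5: +8·20° lon, +5·10° lat → SW at lon -20°, lat -40°.
Square 0, 1: +0·2° lon, +1·1° lat → SW at lon -20°, lat -39°.
Subsquare a=0, r=17: +0·0.0833333° lon, +17·0.0416667° lat → SW at lon -20°, lat -38.2917°.
Extended square 9, 8: +9·0.00833333° lon, +8·0.00416667° lat → SW at lon -19.925°, lat -38.2583°.
Cell spans 0.00833333° lon × 0.00416667° lat. Centre is SW corner plus half of each.
latitude -38.25625, longitude -19.92083.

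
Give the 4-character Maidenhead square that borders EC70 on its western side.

EC60

Longitude square 7; −1 → 6.
The latitude characters are unchanged.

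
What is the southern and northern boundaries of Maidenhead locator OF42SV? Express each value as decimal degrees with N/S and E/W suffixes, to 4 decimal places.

37.1250° S, 37.0833° S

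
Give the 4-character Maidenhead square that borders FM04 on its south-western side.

EM93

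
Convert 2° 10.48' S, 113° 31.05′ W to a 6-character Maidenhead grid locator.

DI37ft

Add 180° to longitude and 90° to latitude: 66.4825, 87.8253.
Field: 66.4825/20 → 3 → D, 87.8253/10 → 8 → I; chars DI.
Square: 6.4825/2 → 3, 7.8253/1 → 7; chars 37.
Subsquare: 0.4825/0.0833333 → 5 → f, 0.8253/0.0416667 → 19 → t; chars ft.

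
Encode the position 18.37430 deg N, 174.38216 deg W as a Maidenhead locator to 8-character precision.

Shift to the Maidenhead origin (180°W, 90°S): lon 5.61784, lat 108.37430.
Field: lon ⌊5.61784/20⌋ = 0 → A; lat ⌊108.37430/10⌋ = 10 → K.
Square: lon ⌊5.61784/2⌋ = 2; lat ⌊8.37430/1⌋ = 8.
Subsquare: lon ⌊1.61784/0.0833333⌋ = 19 → t; lat ⌊0.37430/0.0416667⌋ = 8 → i.
Extended square: lon ⌊0.03451/0.00833333⌋ = 4; lat ⌊0.04097/0.00416667⌋ = 9.

AK28ti49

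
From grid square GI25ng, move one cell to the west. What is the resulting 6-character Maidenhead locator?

Longitude subsquare n = 13; −1 → 12 = m.
The latitude characters are unchanged.

GI25mg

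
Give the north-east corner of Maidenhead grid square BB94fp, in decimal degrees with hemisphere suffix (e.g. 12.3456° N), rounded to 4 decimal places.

Field B=1, B=1: +1·20° lon, +1·10° lat → SW at lon -160°, lat -80°.
Square 9, 4: +9·2° lon, +4·1° lat → SW at lon -142°, lat -76°.
Subsquare f=5, p=15: +5·0.0833333° lon, +15·0.0416667° lat → SW at lon -141.583°, lat -75.375°.
Cell spans 0.0833333° lon × 0.0416667° lat. NE corner is SW corner plus one full cell.
latitude 75.3333° S, longitude 141.5000° W.

75.3333° S, 141.5000° W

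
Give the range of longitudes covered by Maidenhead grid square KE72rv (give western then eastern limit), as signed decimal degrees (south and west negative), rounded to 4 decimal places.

35.4167, 35.5000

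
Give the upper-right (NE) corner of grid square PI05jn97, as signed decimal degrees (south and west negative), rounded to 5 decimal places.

-4.42500, 120.83333

Field P=15, I=8: +15·20° lon, +8·10° lat → SW at lon 120°, lat -10°.
Square 0, 5: +0·2° lon, +5·1° lat → SW at lon 120°, lat -5°.
Subsquare j=9, n=13: +9·0.0833333° lon, +13·0.0416667° lat → SW at lon 120.75°, lat -4.45833°.
Extended square 9, 7: +9·0.00833333° lon, +7·0.00416667° lat → SW at lon 120.825°, lat -4.42917°.
Cell spans 0.00833333° lon × 0.00416667° lat. NE corner is SW corner plus one full cell.
latitude -4.42500, longitude 120.83333.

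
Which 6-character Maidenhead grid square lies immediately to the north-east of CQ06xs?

CQ16at

Longitude subsquare x = 23; +1 → 24, wraps to 0 = a, carry into square.
Longitude square 0; +1 → 1.
Latitude subsquare s = 18; +1 → 19 = t.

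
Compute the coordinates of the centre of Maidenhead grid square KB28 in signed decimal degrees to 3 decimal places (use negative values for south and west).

-71.500, 25.000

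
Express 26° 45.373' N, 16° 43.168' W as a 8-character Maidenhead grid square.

IL16ps31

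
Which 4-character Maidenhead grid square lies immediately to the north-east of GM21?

GM32

Longitude square 2; +1 → 3.
Latitude square 1; +1 → 2.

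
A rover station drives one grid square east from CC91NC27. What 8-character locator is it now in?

CC91nc37

Longitude extended square 2; +1 → 3.
The latitude characters are unchanged.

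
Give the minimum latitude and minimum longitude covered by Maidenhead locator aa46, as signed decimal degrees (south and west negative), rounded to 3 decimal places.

Field A=0, A=0: +0·20° lon, +0·10° lat → SW at lon -180°, lat -90°.
Square 4, 6: +4·2° lon, +6·1° lat → SW at lon -172°, lat -84°.
latitude -84.000, longitude -172.000.

-84.000, -172.000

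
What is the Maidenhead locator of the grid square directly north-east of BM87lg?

BM87mh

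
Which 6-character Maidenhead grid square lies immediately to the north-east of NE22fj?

Longitude subsquare f = 5; +1 → 6 = g.
Latitude subsquare j = 9; +1 → 10 = k.

NE22gk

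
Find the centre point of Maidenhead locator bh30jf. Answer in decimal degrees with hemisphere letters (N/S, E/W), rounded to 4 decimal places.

Field B=1, H=7: +1·20° lon, +7·10° lat → SW at lon -160°, lat -20°.
Square 3, 0: +3·2° lon, +0·1° lat → SW at lon -154°, lat -20°.
Subsquare j=9, f=5: +9·0.0833333° lon, +5·0.0416667° lat → SW at lon -153.25°, lat -19.7917°.
Cell spans 0.0833333° lon × 0.0416667° lat. Centre is SW corner plus half of each.
latitude 19.7708° S, longitude 153.2083° W.

19.7708° S, 153.2083° W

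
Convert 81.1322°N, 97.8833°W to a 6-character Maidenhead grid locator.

ER11bd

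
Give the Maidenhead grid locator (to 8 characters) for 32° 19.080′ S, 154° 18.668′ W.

BF27uq23

Add 180° to longitude and 90° to latitude: 25.68887, 57.68200.
Field: 25.68887/20 → 1 → B, 57.68200/10 → 5 → F; chars BF.
Square: 5.68887/2 → 2, 7.68200/1 → 7; chars 27.
Subsquare: 1.68887/0.0833333 → 20 → u, 0.68200/0.0416667 → 16 → q; chars uq.
Extended square: 0.02220/0.00833333 → 2, 0.01533/0.00416667 → 3; chars 23.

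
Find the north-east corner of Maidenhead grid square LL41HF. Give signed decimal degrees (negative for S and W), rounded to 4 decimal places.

21.2500, 48.6667

Field L=11, L=11: +11·20° lon, +11·10° lat → SW at lon 40°, lat 20°.
Square 4, 1: +4·2° lon, +1·1° lat → SW at lon 48°, lat 21°.
Subsquare h=7, f=5: +7·0.0833333° lon, +5·0.0416667° lat → SW at lon 48.5833°, lat 21.2083°.
Cell spans 0.0833333° lon × 0.0416667° lat. NE corner is SW corner plus one full cell.
latitude 21.2500, longitude 48.6667.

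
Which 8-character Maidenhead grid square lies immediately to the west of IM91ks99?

Longitude extended square 9; −1 → 8.
The latitude characters are unchanged.

IM91ks89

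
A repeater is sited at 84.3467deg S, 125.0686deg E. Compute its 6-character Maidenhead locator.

Add 180° to longitude and 90° to latitude: 305.0686, 5.6533.
Field: lon ⌊305.0686/20⌋ = 15 → P; lat ⌊5.6533/10⌋ = 0 → A.
Square: lon ⌊5.0686/2⌋ = 2; lat ⌊5.6533/1⌋ = 5.
Subsquare: lon ⌊1.0686/0.0833333⌋ = 12 → m; lat ⌊0.6533/0.0416667⌋ = 15 → p.

PA25mp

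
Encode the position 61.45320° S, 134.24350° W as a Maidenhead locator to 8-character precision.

Offset from 180°W / 90°S: lon 45.75650°, lat 28.54680°.
Field: lon ⌊45.75650/20⌋ = 2 → C; lat ⌊28.54680/10⌋ = 2 → C.
Square: lon ⌊5.75650/2⌋ = 2; lat ⌊8.54680/1⌋ = 8.
Subsquare: lon ⌊1.75650/0.0833333⌋ = 21 → v; lat ⌊0.54680/0.0416667⌋ = 13 → n.
Extended square: lon ⌊0.00650/0.00833333⌋ = 0; lat ⌊0.00513/0.00416667⌋ = 1.

CC28vn01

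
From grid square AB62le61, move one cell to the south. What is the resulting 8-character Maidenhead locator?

AB62le60

Latitude extended square 1; −1 → 0.
The longitude characters are unchanged.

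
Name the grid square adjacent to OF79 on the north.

Latitude square 9; +1 → 10, wraps to 0, carry into field.
Latitude field F = 5; +1 → 6 = G.
The longitude characters are unchanged.

OG70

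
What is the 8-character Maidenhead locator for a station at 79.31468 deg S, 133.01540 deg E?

PB60mq14

Shift to the Maidenhead origin (180°W, 90°S): lon 313.01540, lat 10.68532.
Field: 313.01540/20 → 15 → P, 10.68532/10 → 1 → B; chars PB.
Square: 13.01540/2 → 6, 0.68532/1 → 0; chars 60.
Subsquare: 1.01540/0.0833333 → 12 → m, 0.68532/0.0416667 → 16 → q; chars mq.
Extended square: 0.01540/0.00833333 → 1, 0.01865/0.00416667 → 4; chars 14.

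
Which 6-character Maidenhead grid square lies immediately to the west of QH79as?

QH69xs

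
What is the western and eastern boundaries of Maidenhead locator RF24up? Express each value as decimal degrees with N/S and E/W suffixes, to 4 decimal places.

Field R=17, F=5: +17·20° lon, +5·10° lat → SW at lon 160°, lat -40°.
Square 2, 4: +2·2° lon, +4·1° lat → SW at lon 164°, lat -36°.
Subsquare u=20, p=15: +20·0.0833333° lon, +15·0.0416667° lat → SW at lon 165.667°, lat -35.375°.
Cell spans 0.0833333° lon × 0.0416667° lat.
west 165.6667° E, east 165.7500° E.

165.6667° E, 165.7500° E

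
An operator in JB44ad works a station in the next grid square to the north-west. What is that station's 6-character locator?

Longitude subsquare a = 0; −1 → -1, wraps to 23 = x, carry into square.
Longitude square 4; −1 → 3.
Latitude subsquare d = 3; +1 → 4 = e.

JB34xe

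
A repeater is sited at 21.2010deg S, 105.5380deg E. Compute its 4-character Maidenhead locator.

Offset from 180°W / 90°S: lon 285.54°, lat 68.80°.
Field: lon ⌊285.54/20⌋ = 14 → O; lat ⌊68.80/10⌋ = 6 → G.
Square: lon ⌊5.54/2⌋ = 2; lat ⌊8.80/1⌋ = 8.

OG28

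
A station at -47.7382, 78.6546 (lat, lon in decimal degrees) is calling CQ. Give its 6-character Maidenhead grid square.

ME92hg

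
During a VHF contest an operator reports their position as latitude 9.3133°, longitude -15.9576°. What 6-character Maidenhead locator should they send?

IJ29ah

Add 180° to longitude and 90° to latitude: 164.0424, 99.3133.
Field: 164.0424/20 → 8 → I, 99.3133/10 → 9 → J; chars IJ.
Square: 4.0424/2 → 2, 9.3133/1 → 9; chars 29.
Subsquare: 0.0424/0.0833333 → 0 → a, 0.3133/0.0416667 → 7 → h; chars ah.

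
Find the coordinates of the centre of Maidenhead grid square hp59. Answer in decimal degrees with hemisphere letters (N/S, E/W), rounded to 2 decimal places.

69.50° N, 29.00° W

Field H=7, P=15: +7·20° lon, +15·10° lat → SW at lon -40°, lat 60°.
Square 5, 9: +5·2° lon, +9·1° lat → SW at lon -30°, lat 69°.
Cell spans 2° lon × 1° lat. Centre is SW corner plus half of each.
latitude 69.50° N, longitude 29.00° W.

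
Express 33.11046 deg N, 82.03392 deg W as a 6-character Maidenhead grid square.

EM83xc

Add 180° to longitude and 90° to latitude: 97.9661, 123.1105.
Field: 97.9661/20 → 4 → E, 123.1105/10 → 12 → M; chars EM.
Square: 17.9661/2 → 8, 3.1105/1 → 3; chars 83.
Subsquare: 1.9661/0.0833333 → 23 → x, 0.1105/0.0416667 → 2 → c; chars xc.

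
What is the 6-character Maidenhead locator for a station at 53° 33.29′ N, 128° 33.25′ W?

CO53rn

Add 180° to longitude and 90° to latitude: 51.4458, 143.5548.
Field: 51.4458/20 → 2 → C, 143.5548/10 → 14 → O; chars CO.
Square: 11.4458/2 → 5, 3.5548/1 → 3; chars 53.
Subsquare: 1.4458/0.0833333 → 17 → r, 0.5548/0.0416667 → 13 → n; chars rn.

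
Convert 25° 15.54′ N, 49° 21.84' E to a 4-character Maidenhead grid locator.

Offset from 180°W / 90°S: lon 229.36°, lat 115.26°.
Field: lon ⌊229.36/20⌋ = 11 → L; lat ⌊115.26/10⌋ = 11 → L.
Square: lon ⌊9.36/2⌋ = 4; lat ⌊5.26/1⌋ = 5.

LL45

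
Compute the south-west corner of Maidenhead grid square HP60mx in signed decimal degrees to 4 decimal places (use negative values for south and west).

60.9583, -27.0000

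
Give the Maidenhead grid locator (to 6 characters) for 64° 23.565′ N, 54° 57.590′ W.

GP24mj

Add 180° to longitude and 90° to latitude: 125.0402, 154.3928.
Field (20°×10°, letters A–R): 125.0402/20 → 6 → G, 154.3928/10 → 15 → P; chars GP.
Square (2°×1°, digits 0–9): 5.0402/2 → 2, 4.3928/1 → 4; chars 24.
Subsquare (5′×2.5′, letters a–x): 1.0402/0.0833333 → 12 → m, 0.3928/0.0416667 → 9 → j; chars mj.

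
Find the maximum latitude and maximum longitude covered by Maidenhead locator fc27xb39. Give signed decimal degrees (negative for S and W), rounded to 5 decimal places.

-62.91667, -74.05000

Field F=5, C=2: +5·20° lon, +2·10° lat → SW at lon -80°, lat -70°.
Square 2, 7: +2·2° lon, +7·1° lat → SW at lon -76°, lat -63°.
Subsquare x=23, b=1: +23·0.0833333° lon, +1·0.0416667° lat → SW at lon -74.0833°, lat -62.9583°.
Extended square 3, 9: +3·0.00833333° lon, +9·0.00416667° lat → SW at lon -74.0583°, lat -62.9208°.
Cell spans 0.00833333° lon × 0.00416667° lat. NE corner is SW corner plus one full cell.
latitude -62.91667, longitude -74.05000.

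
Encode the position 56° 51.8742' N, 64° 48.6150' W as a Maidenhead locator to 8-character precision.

Shift to the Maidenhead origin (180°W, 90°S): lon 115.18975, lat 146.86457.
Field: 115.18975/20 → 5 → F, 146.86457/10 → 14 → O; chars FO.
Square: 15.18975/2 → 7, 6.86457/1 → 6; chars 76.
Subsquare: 1.18975/0.0833333 → 14 → o, 0.86457/0.0416667 → 20 → u; chars ou.
Extended square: 0.02308/0.00833333 → 2, 0.03124/0.00416667 → 7; chars 27.

FO76ou27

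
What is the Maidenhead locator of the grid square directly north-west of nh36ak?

Longitude subsquare a = 0; −1 → -1, wraps to 23 = x, carry into square.
Longitude square 3; −1 → 2.
Latitude subsquare k = 10; +1 → 11 = l.

NH26xl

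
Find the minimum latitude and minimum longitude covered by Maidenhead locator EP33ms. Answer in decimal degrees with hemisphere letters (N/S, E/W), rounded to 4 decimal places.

63.7500° N, 93.0000° W

Field E=4, P=15: +4·20° lon, +15·10° lat → SW at lon -100°, lat 60°.
Square 3, 3: +3·2° lon, +3·1° lat → SW at lon -94°, lat 63°.
Subsquare m=12, s=18: +12·0.0833333° lon, +18·0.0416667° lat → SW at lon -93°, lat 63.75°.
latitude 63.7500° N, longitude 93.0000° W.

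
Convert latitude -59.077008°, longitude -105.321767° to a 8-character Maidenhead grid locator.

DD70iw11

Add 180° to longitude and 90° to latitude: 74.67823, 30.92299.
Field (20°×10°, letters A–R): lon ⌊74.67823/20⌋ = 3 → D; lat ⌊30.92299/10⌋ = 3 → D.
Square (2°×1°, digits 0–9): lon ⌊14.67823/2⌋ = 7; lat ⌊0.92299/1⌋ = 0.
Subsquare (5′×2.5′, letters a–x): lon ⌊0.67823/0.0833333⌋ = 8 → i; lat ⌊0.92299/0.0416667⌋ = 22 → w.
Extended square (30″×15″, digits 0–9): lon ⌊0.01157/0.00833333⌋ = 1; lat ⌊0.00633/0.00416667⌋ = 1.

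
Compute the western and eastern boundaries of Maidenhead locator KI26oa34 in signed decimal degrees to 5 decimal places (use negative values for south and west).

25.19167, 25.20000

Field K=10, I=8: +10·20° lon, +8·10° lat → SW at lon 20°, lat -10°.
Square 2, 6: +2·2° lon, +6·1° lat → SW at lon 24°, lat -4°.
Subsquare o=14, a=0: +14·0.0833333° lon, +0·0.0416667° lat → SW at lon 25.1667°, lat -4°.
Extended square 3, 4: +3·0.00833333° lon, +4·0.00416667° lat → SW at lon 25.1917°, lat -3.98333°.
Cell spans 0.00833333° lon × 0.00416667° lat.
west 25.19167, east 25.20000.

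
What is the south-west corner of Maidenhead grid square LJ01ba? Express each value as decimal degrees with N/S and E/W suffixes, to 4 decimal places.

Field L=11, J=9: +11·20° lon, +9·10° lat → SW at lon 40°, lat 0°.
Square 0, 1: +0·2° lon, +1·1° lat → SW at lon 40°, lat 1°.
Subsquare b=1, a=0: +1·0.0833333° lon, +0·0.0416667° lat → SW at lon 40.0833°, lat 1°.
latitude 1.0000° N, longitude 40.0833° E.

1.0000° N, 40.0833° E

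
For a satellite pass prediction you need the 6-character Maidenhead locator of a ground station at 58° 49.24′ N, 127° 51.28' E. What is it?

PO38wt

Add 180° to longitude and 90° to latitude: 307.8547, 148.8207.
Field (20°×10°, letters A–R): lon ⌊307.8547/20⌋ = 15 → P; lat ⌊148.8207/10⌋ = 14 → O.
Square (2°×1°, digits 0–9): lon ⌊7.8547/2⌋ = 3; lat ⌊8.8207/1⌋ = 8.
Subsquare (5′×2.5′, letters a–x): lon ⌊1.8547/0.0833333⌋ = 22 → w; lat ⌊0.8207/0.0416667⌋ = 19 → t.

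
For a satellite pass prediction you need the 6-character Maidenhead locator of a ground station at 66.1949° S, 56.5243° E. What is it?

LC83gt

Add 180° to longitude and 90° to latitude: 236.5243, 23.8051.
Field: 236.5243/20 → 11 → L, 23.8051/10 → 2 → C; chars LC.
Square: 16.5243/2 → 8, 3.8051/1 → 3; chars 83.
Subsquare: 0.5243/0.0833333 → 6 → g, 0.8051/0.0416667 → 19 → t; chars gt.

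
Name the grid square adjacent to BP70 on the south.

Latitude square 0; −1 → -1, wraps to 9, carry into field.
Latitude field P = 15; −1 → 14 = O.
The longitude characters are unchanged.

BO79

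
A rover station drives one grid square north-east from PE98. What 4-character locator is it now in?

QE09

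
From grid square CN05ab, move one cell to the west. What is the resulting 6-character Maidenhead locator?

BN95xb

Longitude subsquare a = 0; −1 → -1, wraps to 23 = x, carry into square.
Longitude square 0; −1 → -1, wraps to 9, carry into field.
Longitude field C = 2; −1 → 1 = B.
The latitude characters are unchanged.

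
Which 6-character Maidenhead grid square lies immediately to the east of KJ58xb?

KJ68ab

Longitude subsquare x = 23; +1 → 24, wraps to 0 = a, carry into square.
Longitude square 5; +1 → 6.
The latitude characters are unchanged.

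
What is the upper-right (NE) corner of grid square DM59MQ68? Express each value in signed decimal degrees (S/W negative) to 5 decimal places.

39.70417, -108.94167

Field D=3, M=12: +3·20° lon, +12·10° lat → SW at lon -120°, lat 30°.
Square 5, 9: +5·2° lon, +9·1° lat → SW at lon -110°, lat 39°.
Subsquare m=12, q=16: +12·0.0833333° lon, +16·0.0416667° lat → SW at lon -109°, lat 39.6667°.
Extended square 6, 8: +6·0.00833333° lon, +8·0.00416667° lat → SW at lon -108.95°, lat 39.7°.
Cell spans 0.00833333° lon × 0.00416667° lat. NE corner is SW corner plus one full cell.
latitude 39.70417, longitude -108.94167.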